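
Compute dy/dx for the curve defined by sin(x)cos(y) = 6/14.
Differentiate the relation implicitly: treat y = y(x) and apply the chain rule, so every y-derivative picks up a y' = dy/dx factor.

With everything moved to the left-hand side, differentiate term by term:
  d/dx[sin(x)·cos(y)] = -y'·sin(x)·sin(y) + cos(x)·cos(y)
  d/dx[-3/7] = 0

Separating the contributions that come from x directly and those that come through y:
  without y':      cos(x)·cos(y)
  multiplying y':  -sin(x)·sin(y)

so (cos(x)·cos(y)) + (-sin(x)·sin(y))·y' = 0, and therefore
  dy/dx = -(cos(x)·cos(y))/(-sin(x)·sin(y)) = 1/(tan(x)·tan(y))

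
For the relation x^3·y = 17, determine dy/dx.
Take d/dx of both sides. Since y is implicitly a function of x, the chain rule attaches a y' = dy/dx factor whenever we differentiate through y.

Set F(x, y) = (left side) − (right side), so the curve is F = 0. Differentiating each term of F:
  d/dx[x^3y] = x^3·y' + 3x^2y
  d/dx[-17] = 0

Collecting, the y'-free part is the partial derivative in x and the y' coefficient is the partial derivative in y:
  ∂F/∂x = 3x^2y
  ∂F/∂y = x^3

so d/dx[F(x, y(x))] = ∂F/∂x + (∂F/∂y)·y' = 0. Rearranging,
  dy/dx = -(∂F/∂x)/(∂F/∂y) = -(3x^2y)/(x^3) = -3y/x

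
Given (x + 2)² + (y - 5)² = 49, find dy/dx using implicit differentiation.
Take d/dx of both sides. Since y is implicitly a function of x, the chain rule attaches a y' = dy/dx factor whenever we differentiate through y.

Set F(x, y) = (left side) − (right side), so the curve is F = 0. Differentiating each term of F:
  d/dx[(x + 2)^2] = 2x + 4
  d/dx[(y - 5)^2] = 2·y'(y - 5)
  d/dx[-49] = 0

Collecting, the y'-free part is the partial derivative in x and the y' coefficient is the partial derivative in y:
  ∂F/∂x = 2x + 4
  ∂F/∂y = 2y - 10

so d/dx[F(x, y(x))] = ∂F/∂x + (∂F/∂y)·y' = 0. Rearranging,
  dy/dx = -(∂F/∂x)/(∂F/∂y) = -(2x + 4)/(2y - 10) = (-x - 2)/(y - 5)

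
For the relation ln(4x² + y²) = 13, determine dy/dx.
Differentiate the relation implicitly: treat y = y(x) and apply the chain rule, so every y-derivative picks up a y' = dy/dx factor.

With everything moved to the left-hand side, differentiate term by term:
  d/dx[ln(4x^2 + y^2)] = (8x + 2y·y')/(4x^2 + y^2)
  d/dx[-13] = 0

Separating the contributions that come from x directly and those that come through y:
  without y':      8x/(4x^2 + y^2)
  multiplying y':  2y/(4x^2 + y^2)

so (8x/(4x^2 + y^2)) + (2y/(4x^2 + y^2))·y' = 0, and therefore
  dy/dx = -(8x/(4x^2 + y^2))/(2y/(4x^2 + y^2)) = -4x/y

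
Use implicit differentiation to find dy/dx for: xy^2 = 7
Apply d/dx to both sides, remembering that y depends on x. Each occurrence of y therefore brings in a y' = dy/dx via the chain rule.

With F(x, y) equal to the left-hand side minus the right, differentiate F term by term:
  d/dx[xy^2] = 2xy·y' + y^2
  d/dx[-7] = 0
Adding these up, d/dx[F] = 0 becomes
  (y^2) + (2xy)·y' = 0,
so isolating y',
  dy/dx = -(y^2)/(2xy) = -y/(2x)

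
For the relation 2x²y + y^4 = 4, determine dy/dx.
Take d/dx of both sides. Since y is implicitly a function of x, the chain rule attaches a y' = dy/dx factor whenever we differentiate through y.

Set F(x, y) = (left side) − (right side), so the curve is F = 0. Differentiating each term of F:
  d/dx[2x^2y] = 2x^2·y' + 4xy
  d/dx[y^4] = 4y^3·y'
  d/dx[-4] = 0

Collecting, the y'-free part is the partial derivative in x and the y' coefficient is the partial derivative in y:
  ∂F/∂x = 4xy
  ∂F/∂y = 2x^2 + 4y^3

so d/dx[F(x, y(x))] = ∂F/∂x + (∂F/∂y)·y' = 0. Rearranging,
  dy/dx = -(∂F/∂x)/(∂F/∂y) = -(4xy)/(2x^2 + 4y^3) = -2xy/(x^2 + 2y^3)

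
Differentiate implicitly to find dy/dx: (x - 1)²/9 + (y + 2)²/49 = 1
Take d/dx of both sides. Since y is implicitly a function of x, the chain rule attaches a y' = dy/dx factor whenever we differentiate through y.

Set F(x, y) = (left side) − (right side), so the curve is F = 0. Differentiating each term of F:
  d/dx[(x - 1)^2/9] = 2x/9 - 2/9
  d/dx[(y + 2)^2/49] = 2·y'(y + 2)/49
  d/dx[-1] = 0

Collecting, the y'-free part is the partial derivative in x and the y' coefficient is the partial derivative in y:
  ∂F/∂x = 2x/9 - 2/9
  ∂F/∂y = 2y/49 + 4/49

so d/dx[F(x, y(x))] = ∂F/∂x + (∂F/∂y)·y' = 0. Rearranging,
  dy/dx = -(∂F/∂x)/(∂F/∂y) = -(2x/9 - 2/9)/(2y/49 + 4/49)
        = -(2(x - 1)/9)/(2(y + 2)/49) = 49(1 - x)/(9(y + 2))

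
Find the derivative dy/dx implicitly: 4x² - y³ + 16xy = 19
Take d/dx of both sides. Since y is implicitly a function of x, the chain rule attaches a y' = dy/dx factor whenever we differentiate through y.

Set F(x, y) = (left side) − (right side), so the curve is F = 0. Differentiating each term of F:
  d/dx[4x^2] = 8x
  d/dx[16xy] = 16x·y' + 16y
  d/dx[-y^3] = -3y^2·y'
  d/dx[-19] = 0

Collecting, the y'-free part is the partial derivative in x and the y' coefficient is the partial derivative in y:
  ∂F/∂x = 8x + 16y
  ∂F/∂y = 16x - 3y^2

so d/dx[F(x, y(x))] = ∂F/∂x + (∂F/∂y)·y' = 0. Rearranging,
  dy/dx = -(∂F/∂x)/(∂F/∂y) = -(8x + 16y)/(16x - 3y^2) = 8(-x - 2y)/(16x - 3y^2)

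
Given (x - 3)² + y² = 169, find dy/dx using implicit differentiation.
Apply d/dx to both sides, remembering that y depends on x. Each occurrence of y therefore brings in a y' = dy/dx via the chain rule.

With F(x, y) equal to the left-hand side minus the right, differentiate F term by term:
  d/dx[y^2] = 2y·y'
  d/dx[(x - 3)^2] = 2x - 6
  d/dx[-169] = 0
Adding these up, d/dx[F] = 0 becomes
  (2x - 6) + (2y)·y' = 0,
so isolating y',
  dy/dx = -(2x - 6)/(2y) = (3 - x)/y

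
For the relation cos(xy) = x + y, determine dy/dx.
Take d/dx of both sides. Since y is implicitly a function of x, the chain rule attaches a y' = dy/dx factor whenever we differentiate through y.

Set F(x, y) = (left side) − (right side), so the curve is F = 0. Differentiating each term of F:
  d/dx[-x] = -1
  d/dx[-y] = -y'
  d/dx[cos(xy)] = -(x·y' + y)·sin(xy)

Collecting, the y'-free part is the partial derivative in x and the y' coefficient is the partial derivative in y:
  ∂F/∂x = -y·sin(xy) - 1
  ∂F/∂y = -x·sin(xy) - 1

so d/dx[F(x, y(x))] = ∂F/∂x + (∂F/∂y)·y' = 0. Rearranging,
  dy/dx = -(∂F/∂x)/(∂F/∂y) = -(-y·sin(xy) - 1)/(-x·sin(xy) - 1) = -(y·sin(xy) + 1)/(x·sin(xy) + 1)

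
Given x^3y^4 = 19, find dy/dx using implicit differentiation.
Apply d/dx to both sides, remembering that y depends on x. Each occurrence of y therefore brings in a y' = dy/dx via the chain rule.

With F(x, y) equal to the left-hand side minus the right, differentiate F term by term:
  d/dx[x^3y^4] = 4x^3y^3·y' + 3x^2y^4
  d/dx[-19] = 0
Adding these up, d/dx[F] = 0 becomes
  (3x^2y^4) + (4x^3y^3)·y' = 0,
so isolating y',
  dy/dx = -(3x^2y^4)/(4x^3y^3) = -3y/(4x)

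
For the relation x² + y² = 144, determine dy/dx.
Differentiate the relation implicitly: treat y = y(x) and apply the chain rule, so every y-derivative picks up a y' = dy/dx factor.

With everything moved to the left-hand side, differentiate term by term:
  d/dx[x^2] = 2x
  d/dx[y^2] = 2y·y'
  d/dx[-144] = 0

Separating the contributions that come from x directly and those that come through y:
  without y':      2x
  multiplying y':  2y

so (2x) + (2y)·y' = 0, and therefore
  dy/dx = -(2x)/(2y) = -x/y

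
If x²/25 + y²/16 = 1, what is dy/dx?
Differentiate the relation implicitly: treat y = y(x) and apply the chain rule, so every y-derivative picks up a y' = dy/dx factor.

With everything moved to the left-hand side, differentiate term by term:
  d/dx[x^2/25] = 2x/25
  d/dx[y^2/16] = y·y'/8
  d/dx[-1] = 0

Separating the contributions that come from x directly and those that come through y:
  without y':      2x/25
  multiplying y':  y/8

so (2x/25) + (y/8)·y' = 0, and therefore
  dy/dx = -(2x/25)/(y/8) = -16x/(25y)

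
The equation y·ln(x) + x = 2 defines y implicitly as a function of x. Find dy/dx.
Differentiate the relation implicitly: treat y = y(x) and apply the chain rule, so every y-derivative picks up a y' = dy/dx factor.

With everything moved to the left-hand side, differentiate term by term:
  d/dx[x] = 1
  d/dx[y·ln(x)] = y'·ln(x) + y/x
  d/dx[-2] = 0

Separating the contributions that come from x directly and those that come through y:
  without y':      1 + y/x
  multiplying y':  ln(x)

so (1 + y/x) + (ln(x))·y' = 0, and therefore
  dy/dx = -(1 + y/x)/(ln(x))
        = -((x + y)/x)/(ln(x)) = (-x - y)/(x·ln(x))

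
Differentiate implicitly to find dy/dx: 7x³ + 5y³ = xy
Take d/dx of both sides. Since y is implicitly a function of x, the chain rule attaches a y' = dy/dx factor whenever we differentiate through y.

Set F(x, y) = (left side) − (right side), so the curve is F = 0. Differentiating each term of F:
  d/dx[7x^3] = 21x^2
  d/dx[-xy] = -x·y' - y
  d/dx[5y^3] = 15y^2·y'

Collecting, the y'-free part is the partial derivative in x and the y' coefficient is the partial derivative in y:
  ∂F/∂x = 21x^2 - y
  ∂F/∂y = -x + 15y^2

so d/dx[F(x, y(x))] = ∂F/∂x + (∂F/∂y)·y' = 0. Rearranging,
  dy/dx = -(∂F/∂x)/(∂F/∂y) = -(21x^2 - y)/(-x + 15y^2) = (21x^2 - y)/(x - 15y^2)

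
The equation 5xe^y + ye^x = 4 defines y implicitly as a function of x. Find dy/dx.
Take d/dx of both sides. Since y is implicitly a function of x, the chain rule attaches a y' = dy/dx factor whenever we differentiate through y.

Set F(x, y) = (left side) − (right side), so the curve is F = 0. Differentiating each term of F:
  d/dx[5x·e^(y)] = 5x·y'·e^(y) + 5e^(y)
  d/dx[y·e^(x)] = y·e^(x) + y'·e^(x)
  d/dx[-4] = 0

Collecting, the y'-free part is the partial derivative in x and the y' coefficient is the partial derivative in y:
  ∂F/∂x = y·e^(x) + 5e^(y)
  ∂F/∂y = 5x·e^(y) + e^(x)

so d/dx[F(x, y(x))] = ∂F/∂x + (∂F/∂y)·y' = 0. Rearranging,
  dy/dx = -(∂F/∂x)/(∂F/∂y) = -(y·e^(x) + 5e^(y))/(5x·e^(y) + e^(x)) = (-y·e^(x) - 5e^(y))/(5x·e^(y) + e^(x))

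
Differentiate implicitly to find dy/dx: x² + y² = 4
Differentiate the relation implicitly: treat y = y(x) and apply the chain rule, so every y-derivative picks up a y' = dy/dx factor.

With everything moved to the left-hand side, differentiate term by term:
  d/dx[x^2] = 2x
  d/dx[y^2] = 2y·y'
  d/dx[-4] = 0

Separating the contributions that come from x directly and those that come through y:
  without y':      2x
  multiplying y':  2y

so (2x) + (2y)·y' = 0, and therefore
  dy/dx = -(2x)/(2y) = -x/y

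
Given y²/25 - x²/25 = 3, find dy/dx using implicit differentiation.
Differentiate both sides with respect to x, treating y as y(x). By the chain rule, any term containing y contributes a factor of y' = dy/dx when we differentiate it.

Move every term to one side and write the relation as F(x, y) = 0. Term by term,
  d/dx[-x^2/25] = -2x/25
  d/dx[y^2/25] = 2y·y'/25
  d/dx[-3] = 0

The pieces without y' make up ∂F/∂x and the coefficient of y' is ∂F/∂y:
  ∂F/∂x = -2x/25,
  ∂F/∂y = 2y/25.

Since d/dx[F] = ∂F/∂x + (∂F/∂y)·y' = 0, solve for y':
  (∂F/∂y)·y' = -∂F/∂x
  dy/dx = -(∂F/∂x)/(∂F/∂y) = -(-2x/25)/(2y/25) = x/y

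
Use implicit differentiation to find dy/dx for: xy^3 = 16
Differentiate the relation implicitly: treat y = y(x) and apply the chain rule, so every y-derivative picks up a y' = dy/dx factor.

With everything moved to the left-hand side, differentiate term by term:
  d/dx[xy^3] = 3xy^2·y' + y^3
  d/dx[-16] = 0

Separating the contributions that come from x directly and those that come through y:
  without y':      y^3
  multiplying y':  3xy^2

so (y^3) + (3xy^2)·y' = 0, and therefore
  dy/dx = -(y^3)/(3xy^2) = -y/(3x)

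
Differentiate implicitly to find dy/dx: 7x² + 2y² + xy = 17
Take d/dx of both sides. Since y is implicitly a function of x, the chain rule attaches a y' = dy/dx factor whenever we differentiate through y.

Set F(x, y) = (left side) − (right side), so the curve is F = 0. Differentiating each term of F:
  d/dx[7x^2] = 14x
  d/dx[xy] = x·y' + y
  d/dx[2y^2] = 4y·y'
  d/dx[-17] = 0

Collecting, the y'-free part is the partial derivative in x and the y' coefficient is the partial derivative in y:
  ∂F/∂x = 14x + y
  ∂F/∂y = x + 4y

so d/dx[F(x, y(x))] = ∂F/∂x + (∂F/∂y)·y' = 0. Rearranging,
  dy/dx = -(∂F/∂x)/(∂F/∂y) = -(14x + y)/(x + 4y) = (-14x - y)/(x + 4y)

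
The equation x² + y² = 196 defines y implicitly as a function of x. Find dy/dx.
Take d/dx of both sides. Since y is implicitly a function of x, the chain rule attaches a y' = dy/dx factor whenever we differentiate through y.

Set F(x, y) = (left side) − (right side), so the curve is F = 0. Differentiating each term of F:
  d/dx[x^2] = 2x
  d/dx[y^2] = 2y·y'
  d/dx[-196] = 0

Collecting, the y'-free part is the partial derivative in x and the y' coefficient is the partial derivative in y:
  ∂F/∂x = 2x
  ∂F/∂y = 2y

so d/dx[F(x, y(x))] = ∂F/∂x + (∂F/∂y)·y' = 0. Rearranging,
  dy/dx = -(∂F/∂x)/(∂F/∂y) = -(2x)/(2y) = -x/y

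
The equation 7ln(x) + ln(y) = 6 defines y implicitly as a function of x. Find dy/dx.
Differentiate both sides with respect to x, treating y as y(x). By the chain rule, any term containing y contributes a factor of y' = dy/dx when we differentiate it.

Move every term to one side and write the relation as F(x, y) = 0. Term by term,
  d/dx[7ln(x)] = 7/x
  d/dx[ln(y)] = y'/y
  d/dx[-6] = 0

The pieces without y' make up ∂F/∂x and the coefficient of y' is ∂F/∂y:
  ∂F/∂x = 7/x,
  ∂F/∂y = 1/y.

Since d/dx[F] = ∂F/∂x + (∂F/∂y)·y' = 0, solve for y':
  (∂F/∂y)·y' = -∂F/∂x
  dy/dx = -(∂F/∂x)/(∂F/∂y) = -(7/x)/(1/y) = -7y/x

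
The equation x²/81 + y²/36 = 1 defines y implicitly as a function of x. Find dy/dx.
Differentiate both sides with respect to x, treating y as y(x). By the chain rule, any term containing y contributes a factor of y' = dy/dx when we differentiate it.

Move every term to one side and write the relation as F(x, y) = 0. Term by term,
  d/dx[x^2/81] = 2x/81
  d/dx[y^2/36] = y·y'/18
  d/dx[-1] = 0

The pieces without y' make up ∂F/∂x and the coefficient of y' is ∂F/∂y:
  ∂F/∂x = 2x/81,
  ∂F/∂y = y/18.

Since d/dx[F] = ∂F/∂x + (∂F/∂y)·y' = 0, solve for y':
  (∂F/∂y)·y' = -∂F/∂x
  dy/dx = -(∂F/∂x)/(∂F/∂y) = -(2x/81)/(y/18) = -4x/(9y)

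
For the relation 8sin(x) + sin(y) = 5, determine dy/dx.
Differentiate both sides with respect to x, treating y as y(x). By the chain rule, any term containing y contributes a factor of y' = dy/dx when we differentiate it.

Move every term to one side and write the relation as F(x, y) = 0. Term by term,
  d/dx[8sin(x)] = 8cos(x)
  d/dx[sin(y)] = y'·cos(y)
  d/dx[-5] = 0

The pieces without y' make up ∂F/∂x and the coefficient of y' is ∂F/∂y:
  ∂F/∂x = 8cos(x),
  ∂F/∂y = cos(y).

Since d/dx[F] = ∂F/∂x + (∂F/∂y)·y' = 0, solve for y':
  (∂F/∂y)·y' = -∂F/∂x
  dy/dx = -(∂F/∂x)/(∂F/∂y) = -(8cos(x))/(cos(y)) = -8cos(x)/cos(y)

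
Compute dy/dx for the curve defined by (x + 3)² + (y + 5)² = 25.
Differentiate the relation implicitly: treat y = y(x) and apply the chain rule, so every y-derivative picks up a y' = dy/dx factor.

With everything moved to the left-hand side, differentiate term by term:
  d/dx[(x + 3)^2] = 2x + 6
  d/dx[(y + 5)^2] = 2·y'(y + 5)
  d/dx[-25] = 0

Separating the contributions that come from x directly and those that come through y:
  without y':      2x + 6
  multiplying y':  2y + 10

so (2x + 6) + (2y + 10)·y' = 0, and therefore
  dy/dx = -(2x + 6)/(2y + 10) = (-x - 3)/(y + 5)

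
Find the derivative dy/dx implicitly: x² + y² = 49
Apply d/dx to both sides, remembering that y depends on x. Each occurrence of y therefore brings in a y' = dy/dx via the chain rule.

With F(x, y) equal to the left-hand side minus the right, differentiate F term by term:
  d/dx[x^2] = 2x
  d/dx[y^2] = 2y·y'
  d/dx[-49] = 0
Adding these up, d/dx[F] = 0 becomes
  (2x) + (2y)·y' = 0,
so isolating y',
  dy/dx = -(2x)/(2y) = -x/y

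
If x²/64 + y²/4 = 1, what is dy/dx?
Take d/dx of both sides. Since y is implicitly a function of x, the chain rule attaches a y' = dy/dx factor whenever we differentiate through y.

Set F(x, y) = (left side) − (right side), so the curve is F = 0. Differentiating each term of F:
  d/dx[x^2/64] = x/32
  d/dx[y^2/4] = y·y'/2
  d/dx[-1] = 0

Collecting, the y'-free part is the partial derivative in x and the y' coefficient is the partial derivative in y:
  ∂F/∂x = x/32
  ∂F/∂y = y/2

so d/dx[F(x, y(x))] = ∂F/∂x + (∂F/∂y)·y' = 0. Rearranging,
  dy/dx = -(∂F/∂x)/(∂F/∂y) = -(x/32)/(y/2) = -x/(16y)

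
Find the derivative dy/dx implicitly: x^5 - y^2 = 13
Differentiate both sides with respect to x, treating y as y(x). By the chain rule, any term containing y contributes a factor of y' = dy/dx when we differentiate it.

Move every term to one side and write the relation as F(x, y) = 0. Term by term,
  d/dx[x^5] = 5x^4
  d/dx[-y^2] = -2y·y'
  d/dx[-13] = 0

The pieces without y' make up ∂F/∂x and the coefficient of y' is ∂F/∂y:
  ∂F/∂x = 5x^4,
  ∂F/∂y = -2y.

Since d/dx[F] = ∂F/∂x + (∂F/∂y)·y' = 0, solve for y':
  (∂F/∂y)·y' = -∂F/∂x
  dy/dx = -(∂F/∂x)/(∂F/∂y) = -(5x^4)/(-2y) = 5x^4/(2y)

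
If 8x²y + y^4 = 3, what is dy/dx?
Differentiate both sides with respect to x, treating y as y(x). By the chain rule, any term containing y contributes a factor of y' = dy/dx when we differentiate it.

Move every term to one side and write the relation as F(x, y) = 0. Term by term,
  d/dx[8x^2y] = 8x^2·y' + 16xy
  d/dx[y^4] = 4y^3·y'
  d/dx[-3] = 0

The pieces without y' make up ∂F/∂x and the coefficient of y' is ∂F/∂y:
  ∂F/∂x = 16xy,
  ∂F/∂y = 8x^2 + 4y^3.

Since d/dx[F] = ∂F/∂x + (∂F/∂y)·y' = 0, solve for y':
  (∂F/∂y)·y' = -∂F/∂x
  dy/dx = -(∂F/∂x)/(∂F/∂y) = -(16xy)/(8x^2 + 4y^3) = -4xy/(2x^2 + y^3)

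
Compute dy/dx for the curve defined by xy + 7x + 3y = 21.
Differentiate both sides with respect to x, treating y as y(x). By the chain rule, any term containing y contributes a factor of y' = dy/dx when we differentiate it.

Move every term to one side and write the relation as F(x, y) = 0. Term by term,
  d/dx[xy] = x·y' + y
  d/dx[7x] = 7
  d/dx[3y] = 3·y'
  d/dx[-21] = 0

The pieces without y' make up ∂F/∂x and the coefficient of y' is ∂F/∂y:
  ∂F/∂x = y + 7,
  ∂F/∂y = x + 3.

Since d/dx[F] = ∂F/∂x + (∂F/∂y)·y' = 0, solve for y':
  (∂F/∂y)·y' = -∂F/∂x
  dy/dx = -(∂F/∂x)/(∂F/∂y) = -(y + 7)/(x + 3) = (-y - 7)/(x + 3)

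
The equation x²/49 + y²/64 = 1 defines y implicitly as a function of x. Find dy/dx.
Differentiate both sides with respect to x, treating y as y(x). By the chain rule, any term containing y contributes a factor of y' = dy/dx when we differentiate it.

Move every term to one side and write the relation as F(x, y) = 0. Term by term,
  d/dx[x^2/49] = 2x/49
  d/dx[y^2/64] = y·y'/32
  d/dx[-1] = 0

The pieces without y' make up ∂F/∂x and the coefficient of y' is ∂F/∂y:
  ∂F/∂x = 2x/49,
  ∂F/∂y = y/32.

Since d/dx[F] = ∂F/∂x + (∂F/∂y)·y' = 0, solve for y':
  (∂F/∂y)·y' = -∂F/∂x
  dy/dx = -(∂F/∂x)/(∂F/∂y) = -(2x/49)/(y/32) = -64x/(49y)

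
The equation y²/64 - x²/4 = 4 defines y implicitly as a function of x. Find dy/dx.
Apply d/dx to both sides, remembering that y depends on x. Each occurrence of y therefore brings in a y' = dy/dx via the chain rule.

With F(x, y) equal to the left-hand side minus the right, differentiate F term by term:
  d/dx[-x^2/4] = -x/2
  d/dx[y^2/64] = y·y'/32
  d/dx[-4] = 0
Adding these up, d/dx[F] = 0 becomes
  (-x/2) + (y/32)·y' = 0,
so isolating y',
  dy/dx = -(-x/2)/(y/32) = 16x/y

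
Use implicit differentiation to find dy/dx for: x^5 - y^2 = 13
Differentiate both sides with respect to x, treating y as y(x). By the chain rule, any term containing y contributes a factor of y' = dy/dx when we differentiate it.

Move every term to one side and write the relation as F(x, y) = 0. Term by term,
  d/dx[x^5] = 5x^4
  d/dx[-y^2] = -2y·y'
  d/dx[-13] = 0

The pieces without y' make up ∂F/∂x and the coefficient of y' is ∂F/∂y:
  ∂F/∂x = 5x^4,
  ∂F/∂y = -2y.

Since d/dx[F] = ∂F/∂x + (∂F/∂y)·y' = 0, solve for y':
  (∂F/∂y)·y' = -∂F/∂x
  dy/dx = -(∂F/∂x)/(∂F/∂y) = -(5x^4)/(-2y) = 5x^4/(2y)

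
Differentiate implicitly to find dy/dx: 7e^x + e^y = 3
Take d/dx of both sides. Since y is implicitly a function of x, the chain rule attaches a y' = dy/dx factor whenever we differentiate through y.

Set F(x, y) = (left side) − (right side), so the curve is F = 0. Differentiating each term of F:
  d/dx[7e^(x)] = 7e^(x)
  d/dx[e^(y)] = y'·e^(y)
  d/dx[-3] = 0

Collecting, the y'-free part is the partial derivative in x and the y' coefficient is the partial derivative in y:
  ∂F/∂x = 7e^(x)
  ∂F/∂y = e^(y)

so d/dx[F(x, y(x))] = ∂F/∂x + (∂F/∂y)·y' = 0. Rearranging,
  dy/dx = -(∂F/∂x)/(∂F/∂y) = -(7e^(x))/(e^(y)) = -7e^(x - y)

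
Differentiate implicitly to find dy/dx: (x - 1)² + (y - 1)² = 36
Take d/dx of both sides. Since y is implicitly a function of x, the chain rule attaches a y' = dy/dx factor whenever we differentiate through y.

Set F(x, y) = (left side) − (right side), so the curve is F = 0. Differentiating each term of F:
  d/dx[(x - 1)^2] = 2x - 2
  d/dx[(y - 1)^2] = 2·y'(y - 1)
  d/dx[-36] = 0

Collecting, the y'-free part is the partial derivative in x and the y' coefficient is the partial derivative in y:
  ∂F/∂x = 2x - 2
  ∂F/∂y = 2y - 2

so d/dx[F(x, y(x))] = ∂F/∂x + (∂F/∂y)·y' = 0. Rearranging,
  dy/dx = -(∂F/∂x)/(∂F/∂y) = -(2x - 2)/(2y - 2) = (1 - x)/(y - 1)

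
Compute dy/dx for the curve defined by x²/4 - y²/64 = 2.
Apply d/dx to both sides, remembering that y depends on x. Each occurrence of y therefore brings in a y' = dy/dx via the chain rule.

With F(x, y) equal to the left-hand side minus the right, differentiate F term by term:
  d/dx[x^2/4] = x/2
  d/dx[-y^2/64] = -y·y'/32
  d/dx[-2] = 0
Adding these up, d/dx[F] = 0 becomes
  (x/2) + (-y/32)·y' = 0,
so isolating y',
  dy/dx = -(x/2)/(-y/32) = 16x/y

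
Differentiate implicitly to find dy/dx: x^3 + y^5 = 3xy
Differentiate both sides with respect to x, treating y as y(x). By the chain rule, any term containing y contributes a factor of y' = dy/dx when we differentiate it.

Move every term to one side and write the relation as F(x, y) = 0. Term by term,
  d/dx[x^3] = 3x^2
  d/dx[-3xy] = -3x·y' - 3y
  d/dx[y^5] = 5y^4·y'

The pieces without y' make up ∂F/∂x and the coefficient of y' is ∂F/∂y:
  ∂F/∂x = 3x^2 - 3y,
  ∂F/∂y = -3x + 5y^4.

Since d/dx[F] = ∂F/∂x + (∂F/∂y)·y' = 0, solve for y':
  (∂F/∂y)·y' = -∂F/∂x
  dy/dx = -(∂F/∂x)/(∂F/∂y) = -(3x^2 - 3y)/(-3x + 5y^4) = 3(x^2 - y)/(3x - 5y^4)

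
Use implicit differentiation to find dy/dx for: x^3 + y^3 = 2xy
Differentiate the relation implicitly: treat y = y(x) and apply the chain rule, so every y-derivative picks up a y' = dy/dx factor.

With everything moved to the left-hand side, differentiate term by term:
  d/dx[x^3] = 3x^2
  d/dx[-2xy] = -2x·y' - 2y
  d/dx[y^3] = 3y^2·y'

Separating the contributions that come from x directly and those that come through y:
  without y':      3x^2 - 2y
  multiplying y':  -2x + 3y^2

so (3x^2 - 2y) + (-2x + 3y^2)·y' = 0, and therefore
  dy/dx = -(3x^2 - 2y)/(-2x + 3y^2) = (3x^2 - 2y)/(2x - 3y^2)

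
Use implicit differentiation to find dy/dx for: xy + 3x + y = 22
Take d/dx of both sides. Since y is implicitly a function of x, the chain rule attaches a y' = dy/dx factor whenever we differentiate through y.

Set F(x, y) = (left side) − (right side), so the curve is F = 0. Differentiating each term of F:
  d/dx[xy] = x·y' + y
  d/dx[3x] = 3
  d/dx[y] = y'
  d/dx[-22] = 0

Collecting, the y'-free part is the partial derivative in x and the y' coefficient is the partial derivative in y:
  ∂F/∂x = y + 3
  ∂F/∂y = x + 1

so d/dx[F(x, y(x))] = ∂F/∂x + (∂F/∂y)·y' = 0. Rearranging,
  dy/dx = -(∂F/∂x)/(∂F/∂y) = -(y + 3)/(x + 1) = (-y - 3)/(x + 1)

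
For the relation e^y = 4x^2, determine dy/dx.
Apply d/dx to both sides, remembering that y depends on x. Each occurrence of y therefore brings in a y' = dy/dx via the chain rule.

With F(x, y) equal to the left-hand side minus the right, differentiate F term by term:
  d/dx[-4x^2] = -8x
  d/dx[e^(y)] = y'·e^(y)
Adding these up, d/dx[F] = 0 becomes
  (-8x) + (e^(y))·y' = 0,
so isolating y',
  dy/dx = -(-8x)/(e^(y)) = 8x·e^(-y)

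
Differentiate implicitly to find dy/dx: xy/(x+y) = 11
Differentiate both sides with respect to x, treating y as y(x). By the chain rule, any term containing y contributes a factor of y' = dy/dx when we differentiate it.

Move every term to one side and write the relation as F(x, y) = 0. Term by term,
  d/dx[xy/(x + y)] = xy(-y' - 1)/(x + y)^2 + x·y'/(x + y) + y/(x + y)
  d/dx[-11] = 0

The pieces without y' make up ∂F/∂x and the coefficient of y' is ∂F/∂y:
  ∂F/∂x = -xy/(x + y)^2 + y/(x + y),
  ∂F/∂y = -xy/(x + y)^2 + x/(x + y).

Since d/dx[F] = ∂F/∂x + (∂F/∂y)·y' = 0, solve for y':
  (∂F/∂y)·y' = -∂F/∂x
  dy/dx = -(∂F/∂x)/(∂F/∂y) = -(-xy/(x + y)^2 + y/(x + y))/(-xy/(x + y)^2 + x/(x + y))
        = -(y^2/(x + y)^2)/(x^2/(x + y)^2) = -y^2/x^2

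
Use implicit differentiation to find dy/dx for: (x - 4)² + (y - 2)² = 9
Take d/dx of both sides. Since y is implicitly a function of x, the chain rule attaches a y' = dy/dx factor whenever we differentiate through y.

Set F(x, y) = (left side) − (right side), so the curve is F = 0. Differentiating each term of F:
  d/dx[(x - 4)^2] = 2x - 8
  d/dx[(y - 2)^2] = 2·y'(y - 2)
  d/dx[-9] = 0

Collecting, the y'-free part is the partial derivative in x and the y' coefficient is the partial derivative in y:
  ∂F/∂x = 2x - 8
  ∂F/∂y = 2y - 4

so d/dx[F(x, y(x))] = ∂F/∂x + (∂F/∂y)·y' = 0. Rearranging,
  dy/dx = -(∂F/∂x)/(∂F/∂y) = -(2x - 8)/(2y - 4) = (4 - x)/(y - 2)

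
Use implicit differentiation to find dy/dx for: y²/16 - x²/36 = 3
Take d/dx of both sides. Since y is implicitly a function of x, the chain rule attaches a y' = dy/dx factor whenever we differentiate through y.

Set F(x, y) = (left side) − (right side), so the curve is F = 0. Differentiating each term of F:
  d/dx[-x^2/36] = -x/18
  d/dx[y^2/16] = y·y'/8
  d/dx[-3] = 0

Collecting, the y'-free part is the partial derivative in x and the y' coefficient is the partial derivative in y:
  ∂F/∂x = -x/18
  ∂F/∂y = y/8

so d/dx[F(x, y(x))] = ∂F/∂x + (∂F/∂y)·y' = 0. Rearranging,
  dy/dx = -(∂F/∂x)/(∂F/∂y) = -(-x/18)/(y/8) = 4x/(9y)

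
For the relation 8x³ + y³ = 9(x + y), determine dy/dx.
Apply d/dx to both sides, remembering that y depends on x. Each occurrence of y therefore brings in a y' = dy/dx via the chain rule.

With F(x, y) equal to the left-hand side minus the right, differentiate F term by term:
  d/dx[8x^3] = 24x^2
  d/dx[-9x] = -9
  d/dx[y^3] = 3y^2·y'
  d/dx[-9y] = -9·y'
Adding these up, d/dx[F] = 0 becomes
  (24x^2 - 9) + (3y^2 - 9)·y' = 0,
so isolating y',
  dy/dx = -(24x^2 - 9)/(3y^2 - 9) = (3 - 8x^2)/(y^2 - 3)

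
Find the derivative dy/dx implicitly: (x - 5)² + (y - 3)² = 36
Take d/dx of both sides. Since y is implicitly a function of x, the chain rule attaches a y' = dy/dx factor whenever we differentiate through y.

Set F(x, y) = (left side) − (right side), so the curve is F = 0. Differentiating each term of F:
  d/dx[(x - 5)^2] = 2x - 10
  d/dx[(y - 3)^2] = 2·y'(y - 3)
  d/dx[-36] = 0

Collecting, the y'-free part is the partial derivative in x and the y' coefficient is the partial derivative in y:
  ∂F/∂x = 2x - 10
  ∂F/∂y = 2y - 6

so d/dx[F(x, y(x))] = ∂F/∂x + (∂F/∂y)·y' = 0. Rearranging,
  dy/dx = -(∂F/∂x)/(∂F/∂y) = -(2x - 10)/(2y - 6) = (5 - x)/(y - 3)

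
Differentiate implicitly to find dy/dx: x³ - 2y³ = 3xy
Apply d/dx to both sides, remembering that y depends on x. Each occurrence of y therefore brings in a y' = dy/dx via the chain rule.

With F(x, y) equal to the left-hand side minus the right, differentiate F term by term:
  d/dx[x^3] = 3x^2
  d/dx[-3xy] = -3x·y' - 3y
  d/dx[-2y^3] = -6y^2·y'
Adding these up, d/dx[F] = 0 becomes
  (3x^2 - 3y) + (-3x - 6y^2)·y' = 0,
so isolating y',
  dy/dx = -(3x^2 - 3y)/(-3x - 6y^2) = (x^2 - y)/(x + 2y^2)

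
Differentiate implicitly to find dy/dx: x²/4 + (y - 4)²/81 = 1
Differentiate the relation implicitly: treat y = y(x) and apply the chain rule, so every y-derivative picks up a y' = dy/dx factor.

With everything moved to the left-hand side, differentiate term by term:
  d/dx[x^2/4] = x/2
  d/dx[(y - 4)^2/81] = 2·y'(y - 4)/81
  d/dx[-1] = 0

Separating the contributions that come from x directly and those that come through y:
  without y':      x/2
  multiplying y':  2y/81 - 8/81

so (x/2) + (2y/81 - 8/81)·y' = 0, and therefore
  dy/dx = -(x/2)/(2y/81 - 8/81)
        = -(x/2)/(2(y - 4)/81) = -81x/(4y - 16)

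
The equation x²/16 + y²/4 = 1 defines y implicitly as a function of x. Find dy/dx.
Take d/dx of both sides. Since y is implicitly a function of x, the chain rule attaches a y' = dy/dx factor whenever we differentiate through y.

Set F(x, y) = (left side) − (right side), so the curve is F = 0. Differentiating each term of F:
  d/dx[x^2/16] = x/8
  d/dx[y^2/4] = y·y'/2
  d/dx[-1] = 0

Collecting, the y'-free part is the partial derivative in x and the y' coefficient is the partial derivative in y:
  ∂F/∂x = x/8
  ∂F/∂y = y/2

so d/dx[F(x, y(x))] = ∂F/∂x + (∂F/∂y)·y' = 0. Rearranging,
  dy/dx = -(∂F/∂x)/(∂F/∂y) = -(x/8)/(y/2) = -x/(4y)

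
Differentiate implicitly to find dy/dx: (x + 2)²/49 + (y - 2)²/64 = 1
Differentiate both sides with respect to x, treating y as y(x). By the chain rule, any term containing y contributes a factor of y' = dy/dx when we differentiate it.

Move every term to one side and write the relation as F(x, y) = 0. Term by term,
  d/dx[(x + 2)^2/49] = 2x/49 + 4/49
  d/dx[(y - 2)^2/64] = y'(y - 2)/32
  d/dx[-1] = 0

The pieces without y' make up ∂F/∂x and the coefficient of y' is ∂F/∂y:
  ∂F/∂x = 2x/49 + 4/49,
  ∂F/∂y = y/32 - 1/16.

Since d/dx[F] = ∂F/∂x + (∂F/∂y)·y' = 0, solve for y':
  (∂F/∂y)·y' = -∂F/∂x
  dy/dx = -(∂F/∂x)/(∂F/∂y) = -(2x/49 + 4/49)/(y/32 - 1/16)
        = -(2(x + 2)/49)/((y - 2)/32) = 64(-x - 2)/(49(y - 2))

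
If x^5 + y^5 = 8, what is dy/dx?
Take d/dx of both sides. Since y is implicitly a function of x, the chain rule attaches a y' = dy/dx factor whenever we differentiate through y.

Set F(x, y) = (left side) − (right side), so the curve is F = 0. Differentiating each term of F:
  d/dx[x^5] = 5x^4
  d/dx[y^5] = 5y^4·y'
  d/dx[-8] = 0

Collecting, the y'-free part is the partial derivative in x and the y' coefficient is the partial derivative in y:
  ∂F/∂x = 5x^4
  ∂F/∂y = 5y^4

so d/dx[F(x, y(x))] = ∂F/∂x + (∂F/∂y)·y' = 0. Rearranging,
  dy/dx = -(∂F/∂x)/(∂F/∂y) = -(5x^4)/(5y^4) = -x^4/y^4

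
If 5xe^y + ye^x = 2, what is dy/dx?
Take d/dx of both sides. Since y is implicitly a function of x, the chain rule attaches a y' = dy/dx factor whenever we differentiate through y.

Set F(x, y) = (left side) − (right side), so the curve is F = 0. Differentiating each term of F:
  d/dx[5x·e^(y)] = 5x·y'·e^(y) + 5e^(y)
  d/dx[y·e^(x)] = y·e^(x) + y'·e^(x)
  d/dx[-2] = 0

Collecting, the y'-free part is the partial derivative in x and the y' coefficient is the partial derivative in y:
  ∂F/∂x = y·e^(x) + 5e^(y)
  ∂F/∂y = 5x·e^(y) + e^(x)

so d/dx[F(x, y(x))] = ∂F/∂x + (∂F/∂y)·y' = 0. Rearranging,
  dy/dx = -(∂F/∂x)/(∂F/∂y) = -(y·e^(x) + 5e^(y))/(5x·e^(y) + e^(x)) = (-y·e^(x) - 5e^(y))/(5x·e^(y) + e^(x))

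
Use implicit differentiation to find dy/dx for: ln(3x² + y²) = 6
Differentiate the relation implicitly: treat y = y(x) and apply the chain rule, so every y-derivative picks up a y' = dy/dx factor.

With everything moved to the left-hand side, differentiate term by term:
  d/dx[ln(3x^2 + y^2)] = (6x + 2y·y')/(3x^2 + y^2)
  d/dx[-6] = 0

Separating the contributions that come from x directly and those that come through y:
  without y':      6x/(3x^2 + y^2)
  multiplying y':  2y/(3x^2 + y^2)

so (6x/(3x^2 + y^2)) + (2y/(3x^2 + y^2))·y' = 0, and therefore
  dy/dx = -(6x/(3x^2 + y^2))/(2y/(3x^2 + y^2)) = -3x/y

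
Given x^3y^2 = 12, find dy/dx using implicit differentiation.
Differentiate the relation implicitly: treat y = y(x) and apply the chain rule, so every y-derivative picks up a y' = dy/dx factor.

With everything moved to the left-hand side, differentiate term by term:
  d/dx[x^3y^2] = 2x^3y·y' + 3x^2y^2
  d/dx[-12] = 0

Separating the contributions that come from x directly and those that come through y:
  without y':      3x^2y^2
  multiplying y':  2x^3y

so (3x^2y^2) + (2x^3y)·y' = 0, and therefore
  dy/dx = -(3x^2y^2)/(2x^3y) = -3y/(2x)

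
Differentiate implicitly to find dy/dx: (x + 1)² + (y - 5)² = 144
Take d/dx of both sides. Since y is implicitly a function of x, the chain rule attaches a y' = dy/dx factor whenever we differentiate through y.

Set F(x, y) = (left side) − (right side), so the curve is F = 0. Differentiating each term of F:
  d/dx[(x + 1)^2] = 2x + 2
  d/dx[(y - 5)^2] = 2·y'(y - 5)
  d/dx[-144] = 0

Collecting, the y'-free part is the partial derivative in x and the y' coefficient is the partial derivative in y:
  ∂F/∂x = 2x + 2
  ∂F/∂y = 2y - 10

so d/dx[F(x, y(x))] = ∂F/∂x + (∂F/∂y)·y' = 0. Rearranging,
  dy/dx = -(∂F/∂x)/(∂F/∂y) = -(2x + 2)/(2y - 10) = (-x - 1)/(y - 5)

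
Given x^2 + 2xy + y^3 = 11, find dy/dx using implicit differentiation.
Differentiate the relation implicitly: treat y = y(x) and apply the chain rule, so every y-derivative picks up a y' = dy/dx factor.

With everything moved to the left-hand side, differentiate term by term:
  d/dx[x^2] = 2x
  d/dx[2xy] = 2x·y' + 2y
  d/dx[y^3] = 3y^2·y'
  d/dx[-11] = 0

Separating the contributions that come from x directly and those that come through y:
  without y':      2x + 2y
  multiplying y':  2x + 3y^2

so (2x + 2y) + (2x + 3y^2)·y' = 0, and therefore
  dy/dx = -(2x + 2y)/(2x + 3y^2) = 2(-x - y)/(2x + 3y^2)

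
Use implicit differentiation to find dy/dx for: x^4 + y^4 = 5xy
Differentiate the relation implicitly: treat y = y(x) and apply the chain rule, so every y-derivative picks up a y' = dy/dx factor.

With everything moved to the left-hand side, differentiate term by term:
  d/dx[x^4] = 4x^3
  d/dx[-5xy] = -5x·y' - 5y
  d/dx[y^4] = 4y^3·y'

Separating the contributions that come from x directly and those that come through y:
  without y':      4x^3 - 5y
  multiplying y':  -5x + 4y^3

so (4x^3 - 5y) + (-5x + 4y^3)·y' = 0, and therefore
  dy/dx = -(4x^3 - 5y)/(-5x + 4y^3) = (4x^3 - 5y)/(5x - 4y^3)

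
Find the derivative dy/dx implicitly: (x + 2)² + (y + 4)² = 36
Differentiate the relation implicitly: treat y = y(x) and apply the chain rule, so every y-derivative picks up a y' = dy/dx factor.

With everything moved to the left-hand side, differentiate term by term:
  d/dx[(x + 2)^2] = 2x + 4
  d/dx[(y + 4)^2] = 2·y'(y + 4)
  d/dx[-36] = 0

Separating the contributions that come from x directly and those that come through y:
  without y':      2x + 4
  multiplying y':  2y + 8

so (2x + 4) + (2y + 8)·y' = 0, and therefore
  dy/dx = -(2x + 4)/(2y + 8) = (-x - 2)/(y + 4)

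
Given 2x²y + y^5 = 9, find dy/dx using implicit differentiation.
Differentiate both sides with respect to x, treating y as y(x). By the chain rule, any term containing y contributes a factor of y' = dy/dx when we differentiate it.

Move every term to one side and write the relation as F(x, y) = 0. Term by term,
  d/dx[2x^2y] = 2x^2·y' + 4xy
  d/dx[y^5] = 5y^4·y'
  d/dx[-9] = 0

The pieces without y' make up ∂F/∂x and the coefficient of y' is ∂F/∂y:
  ∂F/∂x = 4xy,
  ∂F/∂y = 2x^2 + 5y^4.

Since d/dx[F] = ∂F/∂x + (∂F/∂y)·y' = 0, solve for y':
  (∂F/∂y)·y' = -∂F/∂x
  dy/dx = -(∂F/∂x)/(∂F/∂y) = -(4xy)/(2x^2 + 5y^4) = -4xy/(2x^2 + 5y^4)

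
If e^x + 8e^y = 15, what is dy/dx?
Differentiate the relation implicitly: treat y = y(x) and apply the chain rule, so every y-derivative picks up a y' = dy/dx factor.

With everything moved to the left-hand side, differentiate term by term:
  d/dx[e^(x)] = e^(x)
  d/dx[8e^(y)] = 8·y'·e^(y)
  d/dx[-15] = 0

Separating the contributions that come from x directly and those that come through y:
  without y':      e^(x)
  multiplying y':  8e^(y)

so (e^(x)) + (8e^(y))·y' = 0, and therefore
  dy/dx = -(e^(x))/(8e^(y)) = -e^(x - y)/8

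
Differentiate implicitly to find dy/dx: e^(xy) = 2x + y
Differentiate the relation implicitly: treat y = y(x) and apply the chain rule, so every y-derivative picks up a y' = dy/dx factor.

With everything moved to the left-hand side, differentiate term by term:
  d/dx[-2x] = -2
  d/dx[-y] = -y'
  d/dx[e^(xy)] = (x·y' + y)·e^(xy)

Separating the contributions that come from x directly and those that come through y:
  without y':      y·e^(xy) - 2
  multiplying y':  x·e^(xy) - 1

so (y·e^(xy) - 2) + (x·e^(xy) - 1)·y' = 0, and therefore
  dy/dx = -(y·e^(xy) - 2)/(x·e^(xy) - 1) = (-y·e^(xy) + 2)/(x·e^(xy) - 1)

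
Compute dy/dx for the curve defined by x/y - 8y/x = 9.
Apply d/dx to both sides, remembering that y depends on x. Each occurrence of y therefore brings in a y' = dy/dx via the chain rule.

With F(x, y) equal to the left-hand side minus the right, differentiate F term by term:
  d/dx[x/y] = -x·y'/y^2 + 1/y
  d/dx[-8y/x] = -8·y'/x + 8y/x^2
  d/dx[-9] = 0
Adding these up, d/dx[F] = 0 becomes
  (1/y + 8y/x^2) + (-x/y^2 - 8/x)·y' = 0,
so isolating y',
  dy/dx = -(1/y + 8y/x^2)/(-x/y^2 - 8/x)
        = -((x^2 + 8y^2)/(x^2y))/(-(x^2 + 8y^2)/(xy^2)) = y/x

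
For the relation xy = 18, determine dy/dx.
Differentiate the relation implicitly: treat y = y(x) and apply the chain rule, so every y-derivative picks up a y' = dy/dx factor.

With everything moved to the left-hand side, differentiate term by term:
  d/dx[xy] = x·y' + y
  d/dx[-18] = 0

Separating the contributions that come from x directly and those that come through y:
  without y':      y
  multiplying y':  x

so (y) + (x)·y' = 0, and therefore
  dy/dx = -(y)/(x) = -y/x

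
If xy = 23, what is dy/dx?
Differentiate the relation implicitly: treat y = y(x) and apply the chain rule, so every y-derivative picks up a y' = dy/dx factor.

With everything moved to the left-hand side, differentiate term by term:
  d/dx[xy] = x·y' + y
  d/dx[-23] = 0

Separating the contributions that come from x directly and those that come through y:
  without y':      y
  multiplying y':  x

so (y) + (x)·y' = 0, and therefore
  dy/dx = -(y)/(x) = -y/x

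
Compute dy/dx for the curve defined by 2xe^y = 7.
Differentiate both sides with respect to x, treating y as y(x). By the chain rule, any term containing y contributes a factor of y' = dy/dx when we differentiate it.

Move every term to one side and write the relation as F(x, y) = 0. Term by term,
  d/dx[2x·e^(y)] = 2x·y'·e^(y) + 2e^(y)
  d/dx[-7] = 0

The pieces without y' make up ∂F/∂x and the coefficient of y' is ∂F/∂y:
  ∂F/∂x = 2e^(y),
  ∂F/∂y = 2x·e^(y).

Since d/dx[F] = ∂F/∂x + (∂F/∂y)·y' = 0, solve for y':
  (∂F/∂y)·y' = -∂F/∂x
  dy/dx = -(∂F/∂x)/(∂F/∂y) = -(2e^(y))/(2x·e^(y)) = -1/x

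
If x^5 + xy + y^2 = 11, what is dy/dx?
Differentiate the relation implicitly: treat y = y(x) and apply the chain rule, so every y-derivative picks up a y' = dy/dx factor.

With everything moved to the left-hand side, differentiate term by term:
  d/dx[x^5] = 5x^4
  d/dx[xy] = x·y' + y
  d/dx[y^2] = 2y·y'
  d/dx[-11] = 0

Separating the contributions that come from x directly and those that come through y:
  without y':      5x^4 + y
  multiplying y':  x + 2y

so (5x^4 + y) + (x + 2y)·y' = 0, and therefore
  dy/dx = -(5x^4 + y)/(x + 2y) = (-5x^4 - y)/(x + 2y)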